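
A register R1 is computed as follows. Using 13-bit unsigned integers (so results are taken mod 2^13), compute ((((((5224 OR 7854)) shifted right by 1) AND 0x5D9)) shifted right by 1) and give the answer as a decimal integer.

5224 = 1010001101000
7854 = 1111010101110
→ OR → 1111011101110 = 7918
→ shifted right by 1 → 0111101110111 = 3959
0x5D9 = 0010111011001
→ AND → 0010101010001 = 1361
→ shifted right by 1 → 0001010101000 = 680

680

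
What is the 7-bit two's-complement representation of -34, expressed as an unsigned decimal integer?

34 in 7 bits: 0100010
Invert: 1011101
Add 1:  1011110 = 94
(Check: 2^7 - 34 = 128 - 34 = 94.)

94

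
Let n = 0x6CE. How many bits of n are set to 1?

7

0x6CE = 11011001110
Count the 1s: 1 + 1 + 1 + 1 + 1 + 1 + 1 = 7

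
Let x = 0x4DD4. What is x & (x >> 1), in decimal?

x = 100110111010100 = 19924
x>>1 = 010011011101010
AND  = 000010011000000 = 1216
(x & (x >> 1) has a 1 wherever x has two consecutive 1 bits.)

1216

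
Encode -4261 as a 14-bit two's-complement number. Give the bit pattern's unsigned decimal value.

12123

4261 in 14 bits: 01000010100101
Invert: 10111101011010
Add 1:  10111101011011 = 12123
(Check: 2^14 - 4261 = 16384 - 4261 = 12123.)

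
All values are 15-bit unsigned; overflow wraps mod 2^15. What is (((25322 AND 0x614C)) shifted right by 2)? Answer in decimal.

6162

25322 = 110001011101010
0x614C = 110000101001100
→ AND → 110000001001000 = 24648
→ shifted right by 2 → 001100000010010 = 6162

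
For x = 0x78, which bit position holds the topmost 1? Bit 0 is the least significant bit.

6

0x78 = 1111000
The topmost 1 is at position 6 (since 2^6 = 64 ≤ 120 < 128).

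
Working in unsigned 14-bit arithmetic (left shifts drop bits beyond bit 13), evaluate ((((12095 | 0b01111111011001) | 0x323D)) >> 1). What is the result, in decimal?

12095 = 10111100111111
0b01111111011001 = 01111111011001
→ | → 11111111111111 = 16383
0x323D = 11001000111101
→ | → 11111111111111 = 16383
→ >> 1 → 01111111111111 = 8191

8191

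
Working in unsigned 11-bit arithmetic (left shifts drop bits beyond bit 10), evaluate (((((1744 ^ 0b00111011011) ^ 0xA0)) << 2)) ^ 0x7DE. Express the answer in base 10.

1744 = 11011010000
0b00111011011 = 00111011011
→ ^ → 11100001011 = 1803
0xA0 = 00010100000
→ ^ → 11110101011 = 1963
→ << 2 (mod 2^11) → 11010101100 = 1708
0x7DE = 11111011110
→ ^ → 00101110010 = 370

370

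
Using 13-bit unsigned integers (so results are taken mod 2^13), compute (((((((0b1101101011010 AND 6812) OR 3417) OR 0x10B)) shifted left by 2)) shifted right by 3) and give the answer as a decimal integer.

0b1101101011010 = 1101101011010
6812 = 1101010011100
→ AND → 1101000011000 = 6680
3417 = 0110101011001
→ OR → 1111101011001 = 8025
0x10B = 0000100001011
→ OR → 1111101011011 = 8027
→ shifted left by 2 (mod 2^13) → 1110101101100 = 7532
→ shifted right by 3 → 0001110101101 = 941

941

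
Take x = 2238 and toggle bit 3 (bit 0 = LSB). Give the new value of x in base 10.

x = 0100010111110
bit 3 is currently 1; toggle it via x ^ (1 << 3) = x ^ 8
→ 0100010110110 = 2230

2230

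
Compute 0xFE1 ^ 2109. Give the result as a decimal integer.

2012

0xFE1 = 111111100001
2109 = 100000111101
XOR → 011111011100 = 2012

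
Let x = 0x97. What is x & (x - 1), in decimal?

x = 10010111 = 151
x - 1 = 10010110
AND   = 10010110 = 150
(x & (x - 1) clears the lowest set bit of x.)

150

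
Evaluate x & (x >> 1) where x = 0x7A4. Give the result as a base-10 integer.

896

x = 11110100100 = 1956
x>>1 = 01111010010
AND  = 01110000000 = 896
(x & (x >> 1) has a 1 wherever x has two consecutive 1 bits.)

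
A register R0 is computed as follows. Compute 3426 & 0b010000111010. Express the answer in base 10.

1058

3426 = 110101100010
b = 010000111010
AND → 010000100010 = 1058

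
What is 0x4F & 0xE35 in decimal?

0x4F = 000001001111
0xE35 = 111000110101
AND → 000000000101 = 5

5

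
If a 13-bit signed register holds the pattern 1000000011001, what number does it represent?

pattern = 1000000011001 (MSB is 1 ⇒ negative)
Invert: 0111111100110, add 1 → 0111111100111 = 4071, so the value is -4071.
(Equivalently: 4121 - 2^13 = 4121 - 8192 = -4071.)

-4071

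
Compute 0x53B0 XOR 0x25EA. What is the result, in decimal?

30298

0x53B0 = 101001110110000
0x25EA = 010010111101010
XOR → 111011001011010 = 30298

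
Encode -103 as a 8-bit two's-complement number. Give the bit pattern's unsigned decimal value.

153

103 in 8 bits: 01100111
Invert: 10011000
Add 1:  10011001 = 153
(Check: 2^8 - 103 = 256 - 103 = 153.)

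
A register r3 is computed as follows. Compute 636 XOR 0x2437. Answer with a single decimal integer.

9803

636 = 00001001111100
0x2437 = 10010000110111
XOR → 10011001001011 = 9803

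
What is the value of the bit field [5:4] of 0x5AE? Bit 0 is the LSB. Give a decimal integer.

v = 00010110101110
Shift right by 4: 0001011010
Mask low 2 bits: 10 = 2

2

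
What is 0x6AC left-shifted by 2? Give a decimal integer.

0x6AC = 0011010101100
shift left by 2 → 1101010110000 = 6832
(equivalently, 1708 × 2^2 = 1708 × 4)

6832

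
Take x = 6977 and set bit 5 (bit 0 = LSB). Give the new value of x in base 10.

7009

x = 1101101000001
bit 5 is currently 0; set it via x | (1 << 5) = x | 32
→ 1101101100001 = 7009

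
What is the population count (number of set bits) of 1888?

1888 = 11101100000
Count the 1s: 1 + 1 + 1 + 1 + 1 = 5

5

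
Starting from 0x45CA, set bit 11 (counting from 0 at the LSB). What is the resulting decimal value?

19914

x = 0100010111001010
bit 11 is currently 0; set it via x | (1 << 11) = x | 2048
→ 0100110111001010 = 19914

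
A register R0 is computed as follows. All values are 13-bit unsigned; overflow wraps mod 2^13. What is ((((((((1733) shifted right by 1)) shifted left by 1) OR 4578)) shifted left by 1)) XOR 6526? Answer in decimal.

5810

1733 = 0011011000101
→ shifted right by 1 → 0001101100010 = 866
→ shifted left by 1 (mod 2^13) → 0011011000100 = 1732
4578 = 1000111100010
→ OR → 1011111100110 = 6118
→ shifted left by 1 (mod 2^13) → 0111111001100 = 4044
6526 = 1100101111110
→ XOR → 1011010110010 = 5810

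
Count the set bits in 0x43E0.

0x43E0 = 100001111100000
Count the 1s: 1 + 1 + 1 + 1 + 1 + 1 = 6

6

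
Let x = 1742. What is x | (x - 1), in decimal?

x = 11011001110 = 1742
x - 1 = 11011001101
OR    = 11011001111 = 1743
(x | (x - 1) sets all bits below the lowest set bit.)

1743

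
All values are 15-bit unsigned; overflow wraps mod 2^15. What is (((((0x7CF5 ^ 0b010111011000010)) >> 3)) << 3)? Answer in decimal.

21040

0x7CF5 = 111110011110101
0b010111011000010 = 010111011000010
→ ^ → 101001000110111 = 21047
→ >> 3 → 000101001000110 = 2630
→ << 3 (mod 2^15) → 101001000110000 = 21040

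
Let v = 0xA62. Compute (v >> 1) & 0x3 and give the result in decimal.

v = 101001100010
Shift right by 1: 10100110001
Mask low 2 bits: 01 = 1

1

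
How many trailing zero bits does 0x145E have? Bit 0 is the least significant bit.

0x145E = 1010001011110
Trailing zeros: 1, so the lowest set bit is bit 1 (value 2).

1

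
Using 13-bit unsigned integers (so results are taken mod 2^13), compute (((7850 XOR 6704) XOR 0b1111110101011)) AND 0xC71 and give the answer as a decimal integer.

7850 = 1111010101010
6704 = 1101000110000
→ XOR → 0010010011010 = 1178
0b1111110101011 = 1111110101011
→ XOR → 1101100110001 = 6961
0xC71 = 0110001110001
→ AND → 0100000110001 = 2097

2097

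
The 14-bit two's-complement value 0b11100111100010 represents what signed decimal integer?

-1566

pattern = 11100111100010 (MSB is 1 ⇒ negative)
Invert: 00011000011101, add 1 → 00011000011110 = 1566, so the value is -1566.
(Equivalently: 14818 - 2^14 = 14818 - 16384 = -1566.)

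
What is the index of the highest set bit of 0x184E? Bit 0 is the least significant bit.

0x184E = 1100001001110
The topmost 1 is at position 12 (since 2^12 = 4096 ≤ 6222 < 8192).

12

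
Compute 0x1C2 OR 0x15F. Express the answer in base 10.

479

0x1C2 = 111000010
0x15F = 101011111
 OR → 111011111 = 479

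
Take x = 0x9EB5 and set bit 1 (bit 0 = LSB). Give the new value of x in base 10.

40631

x = 1001111010110101
bit 1 is currently 0; set it via x | (1 << 1) = x | 2
→ 1001111010110111 = 40631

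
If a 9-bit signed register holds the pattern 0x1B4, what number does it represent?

pattern = 110110100 (MSB is 1 ⇒ negative)
Invert: 001001011, add 1 → 001001100 = 76, so the value is -76.
(Equivalently: 436 - 2^9 = 436 - 512 = -76.)

-76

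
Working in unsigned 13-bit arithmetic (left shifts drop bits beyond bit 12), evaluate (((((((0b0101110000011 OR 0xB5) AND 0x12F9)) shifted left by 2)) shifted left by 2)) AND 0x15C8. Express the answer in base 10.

0b0101110000011 = 0101110000011
0xB5 = 0000010110101
→ OR → 0101110110111 = 2999
0x12F9 = 1001011111001
→ AND → 0001010110001 = 689
→ shifted left by 2 (mod 2^13) → 0101011000100 = 2756
→ shifted left by 2 (mod 2^13) → 0101100010000 = 2832
0x15C8 = 1010111001000
→ AND → 0000100000000 = 256

256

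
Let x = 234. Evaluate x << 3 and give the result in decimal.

1872

234 = 00011101010
shift left by 3 → 11101010000 = 1872
(equivalently, 234 × 2^3 = 234 × 8)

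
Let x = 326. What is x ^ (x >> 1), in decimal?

485

x = 101000110 = 326
x>>1 = 010100011
XOR  = 111100101 = 485
(x ^ (x >> 1) gives the standard binary-reflected Gray code of x.)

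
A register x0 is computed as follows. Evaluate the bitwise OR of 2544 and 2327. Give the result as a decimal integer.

2544 = 100111110000
2327 = 100100010111
 OR → 100111110111 = 2551

2551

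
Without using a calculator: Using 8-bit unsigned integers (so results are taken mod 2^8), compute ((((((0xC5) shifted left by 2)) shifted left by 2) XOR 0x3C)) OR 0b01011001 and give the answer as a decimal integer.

0xC5 = 11000101
→ shifted left by 2 (mod 2^8) → 00010100 = 20
→ shifted left by 2 (mod 2^8) → 01010000 = 80
0x3C = 00111100
→ XOR → 01101100 = 108
0b01011001 = 01011001
→ OR → 01111101 = 125

125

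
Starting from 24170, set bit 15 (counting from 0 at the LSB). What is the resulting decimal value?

x = 0101111001101010
bit 15 is currently 0; set it via x | (1 << 15) = x | 32768
→ 1101111001101010 = 56938

56938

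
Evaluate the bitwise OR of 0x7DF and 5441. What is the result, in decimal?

6111

0x7DF = 0011111011111
5441 = 1010101000001
 OR → 1011111011111 = 6111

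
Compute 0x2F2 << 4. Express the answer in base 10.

0x2F2 = 00001011110010
shift left by 4 → 10111100100000 = 12064
(equivalently, 754 × 2^4 = 754 × 16)

12064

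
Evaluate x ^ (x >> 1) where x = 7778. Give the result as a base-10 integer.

x = 1111001100010 = 7778
x>>1 = 0111100110001
XOR  = 1000101010011 = 4435
(x ^ (x >> 1) gives the standard binary-reflected Gray code of x.)

4435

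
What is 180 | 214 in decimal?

180 = 10110100
214 = 11010110
 OR → 11110110 = 246

246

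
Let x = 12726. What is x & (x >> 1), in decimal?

4242

x = 11000110110110 = 12726
x>>1 = 01100011011011
AND  = 01000010010010 = 4242
(x & (x >> 1) has a 1 wherever x has two consecutive 1 bits.)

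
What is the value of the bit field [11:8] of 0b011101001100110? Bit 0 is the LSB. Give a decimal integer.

10

v = 011101001100110
Shift right by 8: 0111010
Mask low 4 bits: 1010 = 10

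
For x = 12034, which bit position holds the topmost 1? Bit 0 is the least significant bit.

12034 = 10111100000010
The topmost 1 is at position 13 (since 2^13 = 8192 ≤ 12034 < 16384).

13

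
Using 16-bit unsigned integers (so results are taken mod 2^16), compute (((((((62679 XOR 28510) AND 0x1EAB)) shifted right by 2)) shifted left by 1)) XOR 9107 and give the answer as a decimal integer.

62679 = 1111010011010111
28510 = 0110111101011110
→ XOR → 1001101110001001 = 39817
0x1EAB = 0001111010101011
→ AND → 0001101010001001 = 6793
→ shifted right by 2 → 0000011010100010 = 1698
→ shifted left by 1 (mod 2^16) → 0000110101000100 = 3396
9107 = 0010001110010011
→ XOR → 0010111011010111 = 11991

11991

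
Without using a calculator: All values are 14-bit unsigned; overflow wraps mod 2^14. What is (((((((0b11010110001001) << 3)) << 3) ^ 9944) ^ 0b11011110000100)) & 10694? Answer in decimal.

0b11010110001001 = 11010110001001
→ << 3 (mod 2^14) → 10110001001000 = 11336
→ << 3 (mod 2^14) → 10001001000000 = 8768
9944 = 10011011011000
→ ^ → 00010010011000 = 1176
0b11011110000100 = 11011110000100
→ ^ → 11001100011100 = 13084
10694 = 10100111000110
→ & → 10000100000100 = 8452

8452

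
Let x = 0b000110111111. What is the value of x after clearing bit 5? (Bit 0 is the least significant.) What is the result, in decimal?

x = 000110111111
bit 5 is currently 1; clear it via x & ~(1 << 5) = x & ~32
→ 000110011111 = 415

415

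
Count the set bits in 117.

5

117 = 1110101
Count the 1s: 1 + 1 + 1 + 1 + 1 = 5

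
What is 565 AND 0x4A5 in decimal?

565 = 01000110101
0x4A5 = 10010100101
AND → 00000100101 = 37

37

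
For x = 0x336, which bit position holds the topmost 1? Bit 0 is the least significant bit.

9

0x336 = 1100110110
The topmost 1 is at position 9 (since 2^9 = 512 ≤ 822 < 1024).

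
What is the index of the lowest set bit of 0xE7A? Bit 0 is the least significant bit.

0xE7A = 111001111010
Trailing zeros: 1, so the lowest set bit is bit 1 (value 2).

1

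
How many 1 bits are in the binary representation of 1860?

1860 = 11101000100
Count the 1s: 1 + 1 + 1 + 1 + 1 = 5

5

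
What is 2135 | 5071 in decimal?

7135

2135 = 0100001010111
5071 = 1001111001111
 OR → 1101111011111 = 7135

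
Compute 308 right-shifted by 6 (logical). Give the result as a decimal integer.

4

308 = 100110100
shift right by 6 → 000000100 = 4
(equivalently, floor(308 / 64))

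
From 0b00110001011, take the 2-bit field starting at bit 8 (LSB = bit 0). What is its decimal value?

v = 00110001011
Shift right by 8: 001
Mask low 2 bits: 01 = 1

1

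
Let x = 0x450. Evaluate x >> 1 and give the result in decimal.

0x450 = 10001010000
shift right by 1 → 01000101000 = 552
(equivalently, floor(1104 / 2))

552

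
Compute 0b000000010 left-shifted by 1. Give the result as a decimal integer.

x = 010
shift left by 1 → 100 = 4
(equivalently, 2 × 2^1 = 2 × 2)

4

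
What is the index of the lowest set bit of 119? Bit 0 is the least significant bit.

119 = 1110111
Trailing zeros: 0, so the lowest set bit is bit 0 (value 1).

0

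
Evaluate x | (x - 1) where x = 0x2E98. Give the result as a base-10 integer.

11935

x = 10111010011000 = 11928
x - 1 = 10111010010111
OR    = 10111010011111 = 11935
(x | (x - 1) sets all bits below the lowest set bit.)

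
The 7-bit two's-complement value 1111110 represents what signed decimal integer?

pattern = 1111110 (MSB is 1 ⇒ negative)
Invert: 0000001, add 1 → 0000010 = 2, so the value is -2.
(Equivalently: 126 - 2^7 = 126 - 128 = -2.)

-2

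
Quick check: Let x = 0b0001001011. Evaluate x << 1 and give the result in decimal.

x = 01001011
shift left by 1 → 10010110 = 150
(equivalently, 75 × 2^1 = 75 × 2)

150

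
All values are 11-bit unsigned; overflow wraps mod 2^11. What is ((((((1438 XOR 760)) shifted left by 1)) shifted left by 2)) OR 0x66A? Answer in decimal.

1914

1438 = 10110011110
760 = 01011111000
→ XOR → 11101100110 = 1894
→ shifted left by 1 (mod 2^11) → 11011001100 = 1740
→ shifted left by 2 (mod 2^11) → 01100110000 = 816
0x66A = 11001101010
→ OR → 11101111010 = 1914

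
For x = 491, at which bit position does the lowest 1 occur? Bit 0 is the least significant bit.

491 = 111101011
Trailing zeros: 0, so the lowest set bit is bit 0 (value 1).

0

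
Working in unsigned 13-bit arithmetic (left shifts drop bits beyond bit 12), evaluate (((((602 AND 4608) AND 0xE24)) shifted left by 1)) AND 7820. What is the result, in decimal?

602 = 0001001011010
4608 = 1001000000000
→ AND → 0001000000000 = 512
0xE24 = 0111000100100
→ AND → 0001000000000 = 512
→ shifted left by 1 (mod 2^13) → 0010000000000 = 1024
7820 = 1111010001100
→ AND → 0010000000000 = 1024

1024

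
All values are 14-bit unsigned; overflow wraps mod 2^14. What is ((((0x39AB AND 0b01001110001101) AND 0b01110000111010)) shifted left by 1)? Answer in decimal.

0x39AB = 11100110101011
0b01001110001101 = 01001110001101
→ AND → 01000110001001 = 4489
0b01110000111010 = 01110000111010
→ AND → 01000000001000 = 4104
→ shifted left by 1 (mod 2^14) → 10000000010000 = 8208

8208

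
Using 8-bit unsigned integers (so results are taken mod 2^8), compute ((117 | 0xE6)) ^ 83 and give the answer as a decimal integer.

117 = 01110101
0xE6 = 11100110
→ | → 11110111 = 247
83 = 01010011
→ ^ → 10100100 = 164

164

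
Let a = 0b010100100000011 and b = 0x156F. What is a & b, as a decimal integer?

259

a = 10100100000011
0x156F = 01010101101111
AND → 00000100000011 = 259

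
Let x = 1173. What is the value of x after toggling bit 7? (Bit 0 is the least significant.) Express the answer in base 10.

1045

x = 10010010101
bit 7 is currently 1; toggle it via x ^ (1 << 7) = x ^ 128
→ 10000010101 = 1045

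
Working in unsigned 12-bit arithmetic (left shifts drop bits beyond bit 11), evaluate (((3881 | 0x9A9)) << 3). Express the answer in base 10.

3881 = 111100101001
0x9A9 = 100110101001
→ | → 111110101001 = 4009
→ << 3 (mod 2^12) → 110101001000 = 3400

3400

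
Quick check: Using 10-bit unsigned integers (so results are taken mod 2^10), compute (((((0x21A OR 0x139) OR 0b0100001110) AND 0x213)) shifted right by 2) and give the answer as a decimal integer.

132

0x21A = 1000011010
0x139 = 0100111001
→ OR → 1100111011 = 827
0b0100001110 = 0100001110
→ OR → 1100111111 = 831
0x213 = 1000010011
→ AND → 1000010011 = 531
→ shifted right by 2 → 0010000100 = 132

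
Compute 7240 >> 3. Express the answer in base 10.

905

7240 = 1110001001000
shift right by 3 → 0001110001001 = 905
(equivalently, floor(7240 / 8))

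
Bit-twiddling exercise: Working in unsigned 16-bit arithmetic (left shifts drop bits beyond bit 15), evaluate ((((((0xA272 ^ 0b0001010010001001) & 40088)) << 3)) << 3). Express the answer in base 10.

0xA272 = 1010001001110010
0b0001010010001001 = 0001010010001001
→ ^ → 1011011011111011 = 46843
40088 = 1001110010011000
→ & → 1001010010011000 = 38040
→ << 3 (mod 2^16) → 1010010011000000 = 42176
→ << 3 (mod 2^16) → 0010011000000000 = 9728

9728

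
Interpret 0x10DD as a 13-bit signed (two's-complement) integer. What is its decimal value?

-3875

pattern = 1000011011101 (MSB is 1 ⇒ negative)
Invert: 0111100100010, add 1 → 0111100100011 = 3875, so the value is -3875.
(Equivalently: 4317 - 2^13 = 4317 - 8192 = -3875.)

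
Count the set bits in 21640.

21640 = 101010010001000
Count the 1s: 1 + 1 + 1 + 1 + 1 = 5

5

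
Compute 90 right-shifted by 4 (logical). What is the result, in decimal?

5

90 = 1011010
shift right by 4 → 0000101 = 5
(equivalently, floor(90 / 16))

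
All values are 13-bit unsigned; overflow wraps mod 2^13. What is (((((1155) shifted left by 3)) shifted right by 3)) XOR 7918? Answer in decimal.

1155 = 0010010000011
→ shifted left by 3 (mod 2^13) → 0010000011000 = 1048
→ shifted right by 3 → 0000010000011 = 131
7918 = 1111011101110
→ XOR → 1111001101101 = 7789

7789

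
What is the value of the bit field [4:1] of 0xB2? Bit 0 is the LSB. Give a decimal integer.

v = 0000010110010
Shift right by 1: 000001011001
Mask low 4 bits: 1001 = 9

9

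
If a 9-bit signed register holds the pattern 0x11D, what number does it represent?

-227

pattern = 100011101 (MSB is 1 ⇒ negative)
Invert: 011100010, add 1 → 011100011 = 227, so the value is -227.
(Equivalently: 285 - 2^9 = 285 - 512 = -227.)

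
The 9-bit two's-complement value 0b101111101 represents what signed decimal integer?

pattern = 101111101 (MSB is 1 ⇒ negative)
Invert: 010000010, add 1 → 010000011 = 131, so the value is -131.
(Equivalently: 381 - 2^9 = 381 - 512 = -131.)

-131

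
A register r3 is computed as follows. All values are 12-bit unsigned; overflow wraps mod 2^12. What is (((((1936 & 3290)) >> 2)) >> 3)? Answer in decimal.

36

1936 = 011110010000
3290 = 110011011010
→ & → 010010010000 = 1168
→ >> 2 → 000100100100 = 292
→ >> 3 → 000000100100 = 36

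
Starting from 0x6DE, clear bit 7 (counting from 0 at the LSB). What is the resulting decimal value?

1630

x = 011011011110
bit 7 is currently 1; clear it via x & ~(1 << 7) = x & ~128
→ 011001011110 = 1630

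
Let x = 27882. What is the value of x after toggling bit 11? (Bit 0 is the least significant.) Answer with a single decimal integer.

x = 110110011101010
bit 11 is currently 1; toggle it via x ^ (1 << 11) = x ^ 2048
→ 110010011101010 = 25834

25834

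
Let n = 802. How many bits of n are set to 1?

802 = 1100100010
Count the 1s: 1 + 1 + 1 + 1 = 4

4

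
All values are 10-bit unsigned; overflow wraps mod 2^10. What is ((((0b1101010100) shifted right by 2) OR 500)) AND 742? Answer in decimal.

228

0b1101010100 = 1101010100
→ shifted right by 2 → 0011010101 = 213
500 = 0111110100
→ OR → 0111110101 = 501
742 = 1011100110
→ AND → 0011100100 = 228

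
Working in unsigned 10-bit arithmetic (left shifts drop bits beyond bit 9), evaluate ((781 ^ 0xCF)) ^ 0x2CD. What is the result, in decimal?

271

781 = 1100001101
0xCF = 0011001111
→ ^ → 1111000010 = 962
0x2CD = 1011001101
→ ^ → 0100001111 = 271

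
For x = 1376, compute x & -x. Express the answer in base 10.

32

x = 10101100000 = 1376
-x (two's complement) = …01010100000
AND   = 00000100000 = 32
(x & -x isolates the lowest set bit of x.)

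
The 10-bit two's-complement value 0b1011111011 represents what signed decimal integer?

-261

pattern = 1011111011 (MSB is 1 ⇒ negative)
Invert: 0100000100, add 1 → 0100000101 = 261, so the value is -261.
(Equivalently: 763 - 2^10 = 763 - 1024 = -261.)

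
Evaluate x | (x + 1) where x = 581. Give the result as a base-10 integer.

x = 1001000101 = 581
x + 1 = 1001000110
OR    = 1001000111 = 583
(x | (x + 1) sets the lowest cleared bit.)

583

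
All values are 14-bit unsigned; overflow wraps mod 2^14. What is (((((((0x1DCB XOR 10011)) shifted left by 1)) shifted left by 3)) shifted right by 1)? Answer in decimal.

0x1DCB = 01110111001011
10011 = 10011100011011
→ XOR → 11101011010000 = 15056
→ shifted left by 1 (mod 2^14) → 11010110100000 = 13728
→ shifted left by 3 (mod 2^14) → 10110100000000 = 11520
→ shifted right by 1 → 01011010000000 = 5760

5760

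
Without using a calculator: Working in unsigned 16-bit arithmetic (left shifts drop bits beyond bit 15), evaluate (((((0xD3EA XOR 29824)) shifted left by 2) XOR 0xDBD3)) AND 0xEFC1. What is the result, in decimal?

17985

0xD3EA = 1101001111101010
29824 = 0111010010000000
→ XOR → 1010011101101010 = 42858
→ shifted left by 2 (mod 2^16) → 1001110110101000 = 40360
0xDBD3 = 1101101111010011
→ XOR → 0100011001111011 = 18043
0xEFC1 = 1110111111000001
→ AND → 0100011001000001 = 17985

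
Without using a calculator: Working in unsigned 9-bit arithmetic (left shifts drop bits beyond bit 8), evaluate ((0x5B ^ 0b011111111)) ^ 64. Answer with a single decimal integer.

0x5B = 001011011
0b011111111 = 011111111
→ ^ → 010100100 = 164
64 = 001000000
→ ^ → 011100100 = 228

228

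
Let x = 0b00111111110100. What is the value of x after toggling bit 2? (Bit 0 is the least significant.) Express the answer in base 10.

4080

x = 00111111110100
bit 2 is currently 1; toggle it via x ^ (1 << 2) = x ^ 4
→ 00111111110000 = 4080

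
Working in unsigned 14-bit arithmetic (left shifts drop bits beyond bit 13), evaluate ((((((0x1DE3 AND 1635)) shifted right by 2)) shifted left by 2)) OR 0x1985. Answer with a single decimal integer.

7653

0x1DE3 = 01110111100011
1635 = 00011001100011
→ AND → 00010001100011 = 1123
→ shifted right by 2 → 00000100011000 = 280
→ shifted left by 2 (mod 2^14) → 00010001100000 = 1120
0x1985 = 01100110000101
→ OR → 01110111100101 = 7653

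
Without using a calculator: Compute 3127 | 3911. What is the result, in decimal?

3127 = 110000110111
3911 = 111101000111
 OR → 111101110111 = 3959

3959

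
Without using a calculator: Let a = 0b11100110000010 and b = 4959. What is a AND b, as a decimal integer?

4354

a = 11100110000010
4959 = 01001101011111
AND → 01000100000010 = 4354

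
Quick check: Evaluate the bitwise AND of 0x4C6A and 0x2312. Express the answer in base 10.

0x4C6A = 100110001101010
0x2312 = 010001100010010
AND → 000000000000010 = 2

2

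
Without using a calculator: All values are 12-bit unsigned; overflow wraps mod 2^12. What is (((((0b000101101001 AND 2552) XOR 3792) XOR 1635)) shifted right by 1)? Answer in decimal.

0b000101101001 = 000101101001
2552 = 100111111000
→ AND → 000101101000 = 360
3792 = 111011010000
→ XOR → 111110111000 = 4024
1635 = 011001100011
→ XOR → 100111011011 = 2523
→ shifted right by 1 → 010011101101 = 1261

1261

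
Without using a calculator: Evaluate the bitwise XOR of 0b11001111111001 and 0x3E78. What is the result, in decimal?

3457

a = 11001111111001
0x3E78 = 11111001111000
XOR → 00110110000001 = 3457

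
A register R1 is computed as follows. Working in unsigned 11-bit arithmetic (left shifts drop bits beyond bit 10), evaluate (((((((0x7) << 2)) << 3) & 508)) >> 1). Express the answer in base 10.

112

0x7 = 00000000111
→ << 2 (mod 2^11) → 00000011100 = 28
→ << 3 (mod 2^11) → 00011100000 = 224
508 = 00111111100
→ & → 00011100000 = 224
→ >> 1 → 00001110000 = 112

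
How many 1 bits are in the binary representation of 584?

584 = 1001001000
Count the 1s: 1 + 1 + 1 = 3

3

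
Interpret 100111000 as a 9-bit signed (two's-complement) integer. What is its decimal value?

-200

pattern = 100111000 (MSB is 1 ⇒ negative)
Invert: 011000111, add 1 → 011001000 = 200, so the value is -200.
(Equivalently: 312 - 2^9 = 312 - 512 = -200.)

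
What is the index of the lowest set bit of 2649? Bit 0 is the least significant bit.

2649 = 101001011001
Trailing zeros: 0, so the lowest set bit is bit 0 (value 1).

0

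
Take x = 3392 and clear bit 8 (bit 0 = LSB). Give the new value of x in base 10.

x = 110101000000
bit 8 is currently 1; clear it via x & ~(1 << 8) = x & ~256
→ 110001000000 = 3136

3136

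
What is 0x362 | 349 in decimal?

895

0x362 = 1101100010
349 = 0101011101
 OR → 1101111111 = 895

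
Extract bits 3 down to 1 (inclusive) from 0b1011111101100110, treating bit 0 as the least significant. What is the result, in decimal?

3

v = 1011111101100110
Shift right by 1: 101111110110011
Mask low 3 bits: 011 = 3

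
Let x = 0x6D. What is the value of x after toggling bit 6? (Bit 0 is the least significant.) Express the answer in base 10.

45

x = 01101101
bit 6 is currently 1; toggle it via x ^ (1 << 6) = x ^ 64
→ 00101101 = 45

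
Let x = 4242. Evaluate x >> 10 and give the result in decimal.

4242 = 1000010010010
shift right by 10 → 0000000000100 = 4
(equivalently, floor(4242 / 1024))

4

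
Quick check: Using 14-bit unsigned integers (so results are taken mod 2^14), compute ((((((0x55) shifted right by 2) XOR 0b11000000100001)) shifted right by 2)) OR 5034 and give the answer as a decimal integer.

8111

0x55 = 00000001010101
→ shifted right by 2 → 00000000010101 = 21
0b11000000100001 = 11000000100001
→ XOR → 11000000110100 = 12340
→ shifted right by 2 → 00110000001101 = 3085
5034 = 01001110101010
→ OR → 01111110101111 = 8111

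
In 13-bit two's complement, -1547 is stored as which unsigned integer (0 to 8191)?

1547 in 13 bits: 0011000001011
Invert: 1100111110100
Add 1:  1100111110101 = 6645
(Check: 2^13 - 1547 = 8192 - 1547 = 6645.)

6645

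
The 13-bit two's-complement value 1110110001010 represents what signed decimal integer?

-630

pattern = 1110110001010 (MSB is 1 ⇒ negative)
Invert: 0001001110101, add 1 → 0001001110110 = 630, so the value is -630.
(Equivalently: 7562 - 2^13 = 7562 - 8192 = -630.)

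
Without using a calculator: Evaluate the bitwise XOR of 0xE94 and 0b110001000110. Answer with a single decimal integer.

722

0xE94 = 111010010100
b = 110001000110
XOR → 001011010010 = 722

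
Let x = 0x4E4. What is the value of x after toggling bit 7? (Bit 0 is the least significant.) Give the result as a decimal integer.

1124

x = 10011100100
bit 7 is currently 1; toggle it via x ^ (1 << 7) = x ^ 128
→ 10001100100 = 1124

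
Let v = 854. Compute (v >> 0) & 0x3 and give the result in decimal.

2

v = 1101010110
Shift right by 0: 1101010110
Mask low 2 bits: 10 = 2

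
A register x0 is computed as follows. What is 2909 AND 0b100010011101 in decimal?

2909 = 101101011101
b = 100010011101
AND → 100000011101 = 2077

2077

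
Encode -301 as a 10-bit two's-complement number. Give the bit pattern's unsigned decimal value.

723

301 in 10 bits: 0100101101
Invert: 1011010010
Add 1:  1011010011 = 723
(Check: 2^10 - 301 = 1024 - 301 = 723.)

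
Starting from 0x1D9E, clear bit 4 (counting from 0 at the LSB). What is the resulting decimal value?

7566

x = 1110110011110
bit 4 is currently 1; clear it via x & ~(1 << 4) = x & ~16
→ 1110110001110 = 7566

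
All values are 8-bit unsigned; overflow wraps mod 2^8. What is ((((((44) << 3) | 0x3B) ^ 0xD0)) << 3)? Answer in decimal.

88

44 = 00101100
→ << 3 (mod 2^8) → 01100000 = 96
0x3B = 00111011
→ | → 01111011 = 123
0xD0 = 11010000
→ ^ → 10101011 = 171
→ << 3 (mod 2^8) → 01011000 = 88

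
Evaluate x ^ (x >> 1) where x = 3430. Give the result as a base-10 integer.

x = 110101100110 = 3430
x>>1 = 011010110011
XOR  = 101111010101 = 3029
(x ^ (x >> 1) gives the standard binary-reflected Gray code of x.)

3029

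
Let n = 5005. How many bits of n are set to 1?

5005 = 1001110001101
Count the 1s: 1 + 1 + 1 + 1 + 1 + 1 + 1 = 7

7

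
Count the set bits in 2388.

5

2388 = 100101010100
Count the 1s: 1 + 1 + 1 + 1 + 1 = 5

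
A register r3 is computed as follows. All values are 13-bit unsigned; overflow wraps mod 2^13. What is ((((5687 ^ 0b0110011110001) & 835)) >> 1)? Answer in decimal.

289

5687 = 1011000110111
0b0110011110001 = 0110011110001
→ ^ → 1101011000110 = 6854
835 = 0001101000011
→ & → 0001001000010 = 578
→ >> 1 → 0000100100001 = 289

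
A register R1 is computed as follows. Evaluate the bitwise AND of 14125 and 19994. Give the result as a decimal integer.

1544

14125 = 011011100101101
19994 = 100111000011010
AND → 000011000001000 = 1544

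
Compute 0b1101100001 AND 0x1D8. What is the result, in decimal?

a = 1101100001
0x1D8 = 0111011000
AND → 0101000000 = 320

320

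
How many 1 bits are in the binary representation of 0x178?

5

0x178 = 101111000
Count the 1s: 1 + 1 + 1 + 1 + 1 = 5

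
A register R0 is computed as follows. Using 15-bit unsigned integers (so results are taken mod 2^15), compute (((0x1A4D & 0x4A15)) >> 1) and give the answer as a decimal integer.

1282

0x1A4D = 001101001001101
0x4A15 = 100101000010101
→ & → 000101000000101 = 2565
→ >> 1 → 000010100000010 = 1282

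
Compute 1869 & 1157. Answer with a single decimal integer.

1029

1869 = 11101001101
1157 = 10010000101
AND → 10000000101 = 1029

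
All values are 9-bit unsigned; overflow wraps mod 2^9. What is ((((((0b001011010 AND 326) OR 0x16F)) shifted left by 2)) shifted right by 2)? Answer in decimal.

0b001011010 = 001011010
326 = 101000110
→ AND → 001000010 = 66
0x16F = 101101111
→ OR → 101101111 = 367
→ shifted left by 2 (mod 2^9) → 110111100 = 444
→ shifted right by 2 → 001101111 = 111

111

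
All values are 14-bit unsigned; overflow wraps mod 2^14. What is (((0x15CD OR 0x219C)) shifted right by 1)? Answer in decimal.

6894

0x15CD = 01010111001101
0x219C = 10000110011100
→ OR → 11010111011101 = 13789
→ shifted right by 1 → 01101011101110 = 6894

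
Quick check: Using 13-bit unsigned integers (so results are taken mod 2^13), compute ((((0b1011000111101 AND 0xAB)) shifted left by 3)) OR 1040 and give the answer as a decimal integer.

0b1011000111101 = 1011000111101
0xAB = 0000010101011
→ AND → 0000000101001 = 41
→ shifted left by 3 (mod 2^13) → 0000101001000 = 328
1040 = 0010000010000
→ OR → 0010101011000 = 1368

1368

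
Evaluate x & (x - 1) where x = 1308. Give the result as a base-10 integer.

1304

x = 10100011100 = 1308
x - 1 = 10100011011
AND   = 10100011000 = 1304
(x & (x - 1) clears the lowest set bit of x.)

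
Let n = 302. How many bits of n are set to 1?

302 = 100101110
Count the 1s: 1 + 1 + 1 + 1 + 1 = 5

5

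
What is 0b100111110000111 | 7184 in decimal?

24471

a = 100111110000111
7184 = 001110000010000
 OR → 101111110010111 = 24471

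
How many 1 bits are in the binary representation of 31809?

31809 = 111110001000001
Count the 1s: 1 + 1 + 1 + 1 + 1 + 1 + 1 = 7

7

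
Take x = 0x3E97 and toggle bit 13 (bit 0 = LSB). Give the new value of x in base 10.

7831

x = 11111010010111
bit 13 is currently 1; toggle it via x ^ (1 << 13) = x ^ 8192
→ 01111010010111 = 7831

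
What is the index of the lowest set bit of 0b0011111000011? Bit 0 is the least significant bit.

0

0b0011111000011 = 11111000011
Trailing zeros: 0, so the lowest set bit is bit 0 (value 1).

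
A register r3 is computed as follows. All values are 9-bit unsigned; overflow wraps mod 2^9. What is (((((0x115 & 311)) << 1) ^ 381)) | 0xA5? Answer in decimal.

0x115 = 100010101
311 = 100110111
→ & → 100010101 = 277
→ << 1 (mod 2^9) → 000101010 = 42
381 = 101111101
→ ^ → 101010111 = 343
0xA5 = 010100101
→ | → 111110111 = 503

503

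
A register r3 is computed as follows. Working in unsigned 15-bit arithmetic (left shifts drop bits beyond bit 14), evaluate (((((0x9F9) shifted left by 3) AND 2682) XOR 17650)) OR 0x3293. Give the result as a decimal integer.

0x9F9 = 000100111111001
→ shifted left by 3 (mod 2^15) → 100111111001000 = 20424
2682 = 000101001111010
→ AND → 000101001001000 = 2632
17650 = 100010011110010
→ XOR → 100111010111010 = 20154
0x3293 = 011001010010011
→ OR → 111111010111011 = 32443

32443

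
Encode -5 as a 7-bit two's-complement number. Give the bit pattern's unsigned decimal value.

5 in 7 bits: 0000101
Invert: 1111010
Add 1:  1111011 = 123
(Check: 2^7 - 5 = 128 - 5 = 123.)

123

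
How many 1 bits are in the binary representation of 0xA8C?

0xA8C = 101010001100
Count the 1s: 1 + 1 + 1 + 1 + 1 = 5

5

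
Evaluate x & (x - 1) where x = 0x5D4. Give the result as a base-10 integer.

x = 10111010100 = 1492
x - 1 = 10111010011
AND   = 10111010000 = 1488
(x & (x - 1) clears the lowest set bit of x.)

1488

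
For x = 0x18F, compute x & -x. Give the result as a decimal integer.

x = 110001111 = 399
-x (two's complement) = …001110001
AND   = 000000001 = 1
(x & -x isolates the lowest set bit of x.)

1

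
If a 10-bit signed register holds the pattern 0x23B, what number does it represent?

-453

pattern = 1000111011 (MSB is 1 ⇒ negative)
Invert: 0111000100, add 1 → 0111000101 = 453, so the value is -453.
(Equivalently: 571 - 2^10 = 571 - 1024 = -453.)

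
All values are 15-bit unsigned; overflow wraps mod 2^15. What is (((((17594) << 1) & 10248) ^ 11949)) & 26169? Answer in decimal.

17594 = 100010010111010
→ << 1 (mod 2^15) → 000100101110100 = 2420
10248 = 010100000001000
→ & → 000100000000000 = 2048
11949 = 010111010101101
→ ^ → 010011010101101 = 9901
26169 = 110011000111001
→ & → 010011000101001 = 9769

9769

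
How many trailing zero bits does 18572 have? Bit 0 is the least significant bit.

2

18572 = 100100010001100
Trailing zeros: 2, so the lowest set bit is bit 2 (value 4).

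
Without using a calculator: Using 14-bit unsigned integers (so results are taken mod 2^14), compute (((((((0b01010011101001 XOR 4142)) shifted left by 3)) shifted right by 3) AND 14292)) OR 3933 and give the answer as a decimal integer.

0b01010011101001 = 01010011101001
4142 = 01000000101110
→ XOR → 00010011000111 = 1223
→ shifted left by 3 (mod 2^14) → 10011000111000 = 9784
→ shifted right by 3 → 00010011000111 = 1223
14292 = 11011111010100
→ AND → 00010011000100 = 1220
3933 = 00111101011101
→ OR → 00111111011101 = 4061

4061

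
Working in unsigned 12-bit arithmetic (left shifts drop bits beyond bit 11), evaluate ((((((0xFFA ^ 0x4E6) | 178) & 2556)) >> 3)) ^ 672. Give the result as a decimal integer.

919

0xFFA = 111111111010
0x4E6 = 010011100110
→ ^ → 101100011100 = 2844
178 = 000010110010
→ | → 101110111110 = 3006
2556 = 100111111100
→ & → 100110111100 = 2492
→ >> 3 → 000100110111 = 311
672 = 001010100000
→ ^ → 001110010111 = 919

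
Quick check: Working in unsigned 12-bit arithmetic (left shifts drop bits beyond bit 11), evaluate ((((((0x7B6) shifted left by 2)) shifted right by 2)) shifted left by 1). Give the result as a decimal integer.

0x7B6 = 011110110110
→ shifted left by 2 (mod 2^12) → 111011011000 = 3800
→ shifted right by 2 → 001110110110 = 950
→ shifted left by 1 (mod 2^12) → 011101101100 = 1900

1900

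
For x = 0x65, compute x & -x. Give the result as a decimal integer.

x = 1100101 = 101
-x (two's complement) = …0011011
AND   = 0000001 = 1
(x & -x isolates the lowest set bit of x.)

1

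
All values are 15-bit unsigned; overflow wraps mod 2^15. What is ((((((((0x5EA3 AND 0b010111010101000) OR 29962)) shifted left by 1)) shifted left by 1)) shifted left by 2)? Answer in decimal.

0x5EA3 = 101111010100011
0b010111010101000 = 010111010101000
→ AND → 000111010100000 = 3744
29962 = 111010100001010
→ OR → 111111110101010 = 32682
→ shifted left by 1 (mod 2^15) → 111111101010100 = 32596
→ shifted left by 1 (mod 2^15) → 111111010101000 = 32424
→ shifted left by 2 (mod 2^15) → 111101010100000 = 31392

31392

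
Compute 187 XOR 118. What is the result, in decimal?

187 = 10111011
118 = 01110110
XOR → 11001101 = 205

205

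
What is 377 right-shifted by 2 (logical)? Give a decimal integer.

94

377 = 101111001
shift right by 2 → 001011110 = 94
(equivalently, floor(377 / 4))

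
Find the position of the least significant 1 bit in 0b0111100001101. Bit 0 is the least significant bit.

0b0111100001101 = 111100001101
Trailing zeros: 0, so the lowest set bit is bit 0 (value 1).

0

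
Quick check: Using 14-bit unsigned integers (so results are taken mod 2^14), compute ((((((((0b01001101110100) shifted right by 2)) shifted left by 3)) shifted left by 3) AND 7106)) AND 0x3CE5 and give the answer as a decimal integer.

0b01001101110100 = 01001101110100
→ shifted right by 2 → 00010011011101 = 1245
→ shifted left by 3 (mod 2^14) → 10011011101000 = 9960
→ shifted left by 3 (mod 2^14) → 11011101000000 = 14144
7106 = 01101111000010
→ AND → 01001101000000 = 4928
0x3CE5 = 11110011100101
→ AND → 01000001000000 = 4160

4160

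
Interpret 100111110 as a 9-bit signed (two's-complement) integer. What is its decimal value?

pattern = 100111110 (MSB is 1 ⇒ negative)
Invert: 011000001, add 1 → 011000010 = 194, so the value is -194.
(Equivalently: 318 - 2^9 = 318 - 512 = -194.)

-194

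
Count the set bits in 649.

649 = 1010001001
Count the 1s: 1 + 1 + 1 + 1 = 4

4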